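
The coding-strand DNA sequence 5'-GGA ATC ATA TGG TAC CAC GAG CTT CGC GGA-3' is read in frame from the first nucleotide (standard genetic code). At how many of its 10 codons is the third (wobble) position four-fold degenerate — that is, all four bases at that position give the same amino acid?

4

Codon 1 GGA (Gly): third position 4-fold.
Codon 2 ATC (Ile): third position 3-fold.
Codon 3 ATA (Ile): third position 3-fold.
Codon 4 TGG (Trp): third position 1-fold.
Codon 5 TAC (Tyr): third position 2-fold.
Codon 6 CAC (His): third position 2-fold.
Codon 7 GAG (Glu): third position 2-fold.
Codon 8 CTT (Leu): third position 4-fold.
Codon 9 CGC (Arg): third position 4-fold.
Codon 10 GGA (Gly): third position 4-fold.
Four-fold degenerate third positions: 4.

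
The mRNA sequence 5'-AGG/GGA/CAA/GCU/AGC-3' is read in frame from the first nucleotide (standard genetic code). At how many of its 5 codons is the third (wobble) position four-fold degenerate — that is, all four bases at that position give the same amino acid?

2

Codon 1 AGG (Arg): third position 2-fold.
Codon 2 GGA (Gly): third position 4-fold.
Codon 3 CAA (Gln): third position 2-fold.
Codon 4 GCU (Ala): third position 4-fold.
Codon 5 AGC (Ser): third position 2-fold.
Four-fold degenerate third positions: 2.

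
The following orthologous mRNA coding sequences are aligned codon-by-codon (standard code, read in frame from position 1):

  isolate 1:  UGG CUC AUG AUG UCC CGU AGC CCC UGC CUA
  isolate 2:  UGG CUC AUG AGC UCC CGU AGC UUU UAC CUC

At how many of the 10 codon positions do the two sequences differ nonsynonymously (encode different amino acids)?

Codon 1: UGG Trp / UGG Trp — identical.
Codon 2: CUC Leu / CUC Leu — identical.
Codon 3: AUG Met / AUG Met — identical.
Codon 4: AUG Met / AGC Ser — nonsynonymous.
Codon 5: UCC Ser / UCC Ser — identical.
Codon 6: CGU Arg / CGU Arg — identical.
Codon 7: AGC Ser / AGC Ser — identical.
Codon 8: CCC Pro / UUU Phe — nonsynonymous.
Codon 9: UGC Cys / UAC Tyr — nonsynonymous.
Codon 10: CUA Leu / CUC Leu — synonymous.
Nonsynonymous differences: 3.

3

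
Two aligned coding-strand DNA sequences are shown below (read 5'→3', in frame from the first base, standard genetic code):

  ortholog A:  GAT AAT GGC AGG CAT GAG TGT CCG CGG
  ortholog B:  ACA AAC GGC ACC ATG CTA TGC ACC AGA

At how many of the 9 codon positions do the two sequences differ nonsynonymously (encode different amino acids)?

Codon 1: GAT Asp / ACA Thr — nonsynonymous.
Codon 2: AAT Asn / AAC Asn — synonymous.
Codon 3: GGC Gly / GGC Gly — identical.
Codon 4: AGG Arg / ACC Thr — nonsynonymous.
Codon 5: CAT His / ATG Met — nonsynonymous.
Codon 6: GAG Glu / CTA Leu — nonsynonymous.
Codon 7: TGT Cys / TGC Cys — synonymous.
Codon 8: CCG Pro / ACC Thr — nonsynonymous.
Codon 9: CGG Arg / AGA Arg — synonymous.
Nonsynonymous differences: 5.

5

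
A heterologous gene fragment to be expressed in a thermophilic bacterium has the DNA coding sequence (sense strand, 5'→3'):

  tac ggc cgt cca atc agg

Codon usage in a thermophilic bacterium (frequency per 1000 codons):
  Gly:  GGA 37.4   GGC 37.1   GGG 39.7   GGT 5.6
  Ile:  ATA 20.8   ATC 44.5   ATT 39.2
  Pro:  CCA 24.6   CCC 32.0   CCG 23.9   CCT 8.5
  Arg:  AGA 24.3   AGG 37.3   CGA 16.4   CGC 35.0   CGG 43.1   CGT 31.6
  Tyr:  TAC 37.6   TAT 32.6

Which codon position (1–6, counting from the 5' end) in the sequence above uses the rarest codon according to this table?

4

Codon 1 TAC (Tyr): 37.6 per 1000.
Codon 2 GGC (Gly): 37.1 per 1000.
Codon 3 CGT (Arg): 31.6 per 1000.
Codon 4 CCA (Pro): 24.6 per 1000.
Codon 5 ATC (Ile): 44.5 per 1000.
Codon 6 AGG (Arg): 37.3 per 1000.
Lowest frequency is 24.6 at codon 4.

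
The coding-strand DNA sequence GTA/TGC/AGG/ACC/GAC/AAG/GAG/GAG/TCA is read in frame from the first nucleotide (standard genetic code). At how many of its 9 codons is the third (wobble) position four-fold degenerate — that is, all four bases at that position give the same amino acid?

Codon 1 GTA (Val): third position 4-fold.
Codon 2 TGC (Cys): third position 2-fold.
Codon 3 AGG (Arg): third position 2-fold.
Codon 4 ACC (Thr): third position 4-fold.
Codon 5 GAC (Asp): third position 2-fold.
Codon 6 AAG (Lys): third position 2-fold.
Codon 7 GAG (Glu): third position 2-fold.
Codon 8 GAG (Glu): third position 2-fold.
Codon 9 TCA (Ser): third position 4-fold.
Four-fold degenerate third positions: 3.

3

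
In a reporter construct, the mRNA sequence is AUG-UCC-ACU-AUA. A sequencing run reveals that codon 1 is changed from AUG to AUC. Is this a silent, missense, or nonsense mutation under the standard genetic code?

missense

Position 3 falls in codon 1: AUG → Met.
After the substitution the codon is AUC → Ile.
Met ≠ Ile, so this is a missense mutation.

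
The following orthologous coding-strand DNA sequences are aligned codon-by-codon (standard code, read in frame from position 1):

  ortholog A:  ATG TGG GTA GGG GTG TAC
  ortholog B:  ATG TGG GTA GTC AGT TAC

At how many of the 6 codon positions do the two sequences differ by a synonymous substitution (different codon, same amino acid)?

Codon 1: ATG Met / ATG Met — identical.
Codon 2: TGG Trp / TGG Trp — identical.
Codon 3: GTA Val / GTA Val — identical.
Codon 4: GGG Gly / GTC Val — nonsynonymous.
Codon 5: GTG Val / AGT Ser — nonsynonymous.
Codon 6: TAC Tyr / TAC Tyr — identical.
Synonymous differences: 0.

0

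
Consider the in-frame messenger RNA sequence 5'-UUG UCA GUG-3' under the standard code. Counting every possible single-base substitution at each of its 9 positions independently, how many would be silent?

8

Codon 1 (UUG, Leu): 2 synonymous substitutions.
Codon 2 (UCA, Ser): 3 synonymous substitutions.
Codon 3 (GUG, Val): 3 synonymous substitutions.
Total: 2 + 3 + 3 = 8.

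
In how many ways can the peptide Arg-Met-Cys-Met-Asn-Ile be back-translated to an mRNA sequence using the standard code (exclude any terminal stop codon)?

72

Arg: 6 codons.
Met: 1 codon.
Cys: 2 codons.
Met: 1 codon.
Asn: 2 codons.
Ile: 3 codons.
6 × 1 × 2 × 1 × 2 × 3 = 72.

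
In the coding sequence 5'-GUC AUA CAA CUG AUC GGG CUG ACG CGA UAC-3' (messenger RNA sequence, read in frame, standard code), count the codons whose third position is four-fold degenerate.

Codon 1 GUC (Val): third position 4-fold.
Codon 2 AUA (Ile): third position 3-fold.
Codon 3 CAA (Gln): third position 2-fold.
Codon 4 CUG (Leu): third position 4-fold.
Codon 5 AUC (Ile): third position 3-fold.
Codon 6 GGG (Gly): third position 4-fold.
Codon 7 CUG (Leu): third position 4-fold.
Codon 8 ACG (Thr): third position 4-fold.
Codon 9 CGA (Arg): third position 4-fold.
Codon 10 UAC (Tyr): third position 2-fold.
Four-fold degenerate third positions: 6.

6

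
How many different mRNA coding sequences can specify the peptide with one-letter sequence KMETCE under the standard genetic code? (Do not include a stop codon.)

64

Lys: 2 codons.
Met: 1 codon.
Glu: 2 codons.
Thr: 4 codons.
Cys: 2 codons.
Glu: 2 codons.
2 × 1 × 2 × 4 × 2 × 2 = 64.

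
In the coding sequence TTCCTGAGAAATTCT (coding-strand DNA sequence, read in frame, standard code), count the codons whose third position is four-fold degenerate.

Codon 1 TTC (Phe): third position 2-fold.
Codon 2 CTG (Leu): third position 4-fold.
Codon 3 AGA (Arg): third position 2-fold.
Codon 4 AAT (Asn): third position 2-fold.
Codon 5 TCT (Ser): third position 4-fold.
Four-fold degenerate third positions: 2.

2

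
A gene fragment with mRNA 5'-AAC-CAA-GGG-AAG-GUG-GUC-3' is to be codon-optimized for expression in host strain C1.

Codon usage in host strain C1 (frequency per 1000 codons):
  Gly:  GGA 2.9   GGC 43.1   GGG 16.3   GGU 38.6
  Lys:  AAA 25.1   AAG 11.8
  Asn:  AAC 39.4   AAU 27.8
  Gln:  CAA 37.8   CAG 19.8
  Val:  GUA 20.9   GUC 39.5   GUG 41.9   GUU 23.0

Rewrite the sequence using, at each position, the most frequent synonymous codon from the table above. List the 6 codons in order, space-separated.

AAC CAA GGC AAA GUG GUG

Codon 1 (Asn): best is AAC at 39.4.
Codon 2 (Gln): best is CAA at 37.8.
Codon 3 (Gly): best is GGC at 43.1.
Codon 4 (Lys): best is AAA at 25.1.
Codon 5 (Val): best is GUG at 41.9.
Codon 6 (Val): best is GUG at 41.9.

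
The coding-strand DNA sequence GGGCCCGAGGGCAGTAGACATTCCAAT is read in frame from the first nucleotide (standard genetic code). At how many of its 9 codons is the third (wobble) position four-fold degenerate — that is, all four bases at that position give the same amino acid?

Codon 1 GGG (Gly): third position 4-fold.
Codon 2 CCC (Pro): third position 4-fold.
Codon 3 GAG (Glu): third position 2-fold.
Codon 4 GGC (Gly): third position 4-fold.
Codon 5 AGT (Ser): third position 2-fold.
Codon 6 AGA (Arg): third position 2-fold.
Codon 7 CAT (His): third position 2-fold.
Codon 8 TCC (Ser): third position 4-fold.
Codon 9 AAT (Asn): third position 2-fold.
Four-fold degenerate third positions: 4.

4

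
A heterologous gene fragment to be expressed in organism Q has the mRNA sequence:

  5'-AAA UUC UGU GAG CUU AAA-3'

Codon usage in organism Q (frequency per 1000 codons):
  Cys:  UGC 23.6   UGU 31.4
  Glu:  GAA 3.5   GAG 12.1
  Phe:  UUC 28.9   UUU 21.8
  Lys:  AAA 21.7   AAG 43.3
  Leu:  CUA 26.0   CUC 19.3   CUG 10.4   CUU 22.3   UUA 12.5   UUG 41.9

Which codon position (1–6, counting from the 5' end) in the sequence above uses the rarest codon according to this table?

4

Codon 1 AAA (Lys): 21.7 per 1000.
Codon 2 UUC (Phe): 28.9 per 1000.
Codon 3 UGU (Cys): 31.4 per 1000.
Codon 4 GAG (Glu): 12.1 per 1000.
Codon 5 CUU (Leu): 22.3 per 1000.
Codon 6 AAA (Lys): 21.7 per 1000.
Lowest frequency is 12.1 at codon 4.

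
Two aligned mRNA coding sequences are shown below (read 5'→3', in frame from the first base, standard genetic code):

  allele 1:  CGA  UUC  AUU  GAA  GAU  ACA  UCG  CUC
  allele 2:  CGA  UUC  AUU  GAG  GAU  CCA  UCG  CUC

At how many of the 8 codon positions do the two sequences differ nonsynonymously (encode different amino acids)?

Codon 1: CGA Arg / CGA Arg — identical.
Codon 2: UUC Phe / UUC Phe — identical.
Codon 3: AUU Ile / AUU Ile — identical.
Codon 4: GAA Glu / GAG Glu — synonymous.
Codon 5: GAU Asp / GAU Asp — identical.
Codon 6: ACA Thr / CCA Pro — nonsynonymous.
Codon 7: UCG Ser / UCG Ser — identical.
Codon 8: CUC Leu / CUC Leu — identical.
Nonsynonymous differences: 1.

1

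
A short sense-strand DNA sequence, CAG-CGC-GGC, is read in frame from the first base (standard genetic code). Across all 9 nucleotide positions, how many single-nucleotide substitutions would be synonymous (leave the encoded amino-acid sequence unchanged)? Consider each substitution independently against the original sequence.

Codon 1 (CAG, Gln): 1 synonymous substitution.
Codon 2 (CGC, Arg): 3 synonymous substitutions.
Codon 3 (GGC, Gly): 3 synonymous substitutions.
Total: 1 + 3 + 3 = 7.

7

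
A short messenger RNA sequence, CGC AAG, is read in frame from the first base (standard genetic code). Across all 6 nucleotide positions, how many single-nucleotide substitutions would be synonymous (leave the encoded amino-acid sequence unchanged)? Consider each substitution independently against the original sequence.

4

Codon 1 (CGC, Arg): 3 synonymous substitutions.
Codon 2 (AAG, Lys): 1 synonymous substitution.
Total: 3 + 1 = 4.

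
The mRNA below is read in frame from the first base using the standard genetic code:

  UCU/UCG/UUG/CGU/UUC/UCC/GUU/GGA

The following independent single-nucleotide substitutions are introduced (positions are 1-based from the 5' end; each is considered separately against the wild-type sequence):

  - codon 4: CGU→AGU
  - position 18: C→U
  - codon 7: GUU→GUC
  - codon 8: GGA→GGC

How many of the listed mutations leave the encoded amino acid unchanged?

3

Codon 4: CGU (Arg) → AGU (Ser) — missense.
Codon 6: UCC (Ser) → UCU (Ser) — synonymous.
Codon 7: GUU (Val) → GUC (Val) — synonymous.
Codon 8: GGA (Gly) → GGC (Gly) — synonymous.
Synonymous: 3 of 4.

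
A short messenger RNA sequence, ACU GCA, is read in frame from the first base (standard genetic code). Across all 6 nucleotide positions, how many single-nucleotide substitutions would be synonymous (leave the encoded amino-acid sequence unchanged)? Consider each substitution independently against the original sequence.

6

Codon 1 (ACU, Thr): 3 synonymous substitutions.
Codon 2 (GCA, Ala): 3 synonymous substitutions.
Total: 3 + 3 = 6.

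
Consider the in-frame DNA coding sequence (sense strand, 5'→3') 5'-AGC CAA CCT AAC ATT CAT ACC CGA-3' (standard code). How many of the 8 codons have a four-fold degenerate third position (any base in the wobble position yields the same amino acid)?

Codon 1 AGC (Ser): third position 2-fold.
Codon 2 CAA (Gln): third position 2-fold.
Codon 3 CCT (Pro): third position 4-fold.
Codon 4 AAC (Asn): third position 2-fold.
Codon 5 ATT (Ile): third position 3-fold.
Codon 6 CAT (His): third position 2-fold.
Codon 7 ACC (Thr): third position 4-fold.
Codon 8 CGA (Arg): third position 4-fold.
Four-fold degenerate third positions: 3.

3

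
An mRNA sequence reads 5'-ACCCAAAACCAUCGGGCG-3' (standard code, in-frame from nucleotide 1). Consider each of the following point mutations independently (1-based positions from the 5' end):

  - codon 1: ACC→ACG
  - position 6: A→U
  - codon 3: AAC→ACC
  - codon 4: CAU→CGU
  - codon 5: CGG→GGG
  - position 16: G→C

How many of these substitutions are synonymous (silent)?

Codon 1: ACC (Thr) → ACG (Thr) — synonymous.
Codon 2: CAA (Gln) → CAU (His) — missense.
Codon 3: AAC (Asn) → ACC (Thr) — missense.
Codon 4: CAU (His) → CGU (Arg) — missense.
Codon 5: CGG (Arg) → GGG (Gly) — missense.
Codon 6: GCG (Ala) → CCG (Pro) — missense.
Synonymous: 1 of 6.

1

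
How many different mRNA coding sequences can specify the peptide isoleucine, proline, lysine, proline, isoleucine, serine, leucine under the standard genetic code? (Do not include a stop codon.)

10368

Ile: 3 codons.
Pro: 4 codons.
Lys: 2 codons.
Pro: 4 codons.
Ile: 3 codons.
Ser: 6 codons.
Leu: 6 codons.
3 × 4 × 2 × 4 × 3 × 6 × 6 = 10368.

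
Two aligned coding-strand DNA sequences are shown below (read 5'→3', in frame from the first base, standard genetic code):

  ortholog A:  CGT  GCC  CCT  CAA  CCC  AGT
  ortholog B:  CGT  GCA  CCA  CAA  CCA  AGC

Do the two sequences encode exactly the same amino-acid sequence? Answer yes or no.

Codon 1: CGT Arg / CGT Arg — identical.
Codon 2: GCC Ala / GCA Ala — synonymous.
Codon 3: CCT Pro / CCA Pro — synonymous.
Codon 4: CAA Gln / CAA Gln — identical.
Codon 5: CCC Pro / CCA Pro — synonymous.
Codon 6: AGT Ser / AGC Ser — synonymous.
Nonsynonymous differences: 0 → same protein.

yes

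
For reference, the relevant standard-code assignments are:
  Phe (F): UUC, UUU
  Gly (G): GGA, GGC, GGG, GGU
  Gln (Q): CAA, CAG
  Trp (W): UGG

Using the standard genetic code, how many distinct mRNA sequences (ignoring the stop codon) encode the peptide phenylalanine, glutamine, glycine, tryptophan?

Phe: 2 codons.
Gln: 2 codons.
Gly: 4 codons.
Trp: 1 codon.
2 × 2 × 4 × 1 = 16.

16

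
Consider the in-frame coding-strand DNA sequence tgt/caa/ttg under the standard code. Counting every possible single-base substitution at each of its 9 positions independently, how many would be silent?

Codon 1 (TGT, Cys): 1 synonymous substitution.
Codon 2 (CAA, Gln): 1 synonymous substitution.
Codon 3 (TTG, Leu): 2 synonymous substitutions.
Total: 1 + 1 + 2 = 4.

4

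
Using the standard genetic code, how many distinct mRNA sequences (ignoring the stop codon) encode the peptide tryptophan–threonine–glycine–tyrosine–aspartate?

Trp: 1 codon.
Thr: 4 codons.
Gly: 4 codons.
Tyr: 2 codons.
Asp: 2 codons.
1 × 4 × 4 × 2 × 2 = 64.

64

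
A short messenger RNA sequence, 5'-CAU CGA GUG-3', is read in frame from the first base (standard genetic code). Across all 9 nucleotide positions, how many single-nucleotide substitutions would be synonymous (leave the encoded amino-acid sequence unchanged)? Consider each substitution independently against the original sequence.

Codon 1 (CAU, His): 1 synonymous substitution.
Codon 2 (CGA, Arg): 4 synonymous substitutions.
Codon 3 (GUG, Val): 3 synonymous substitutions.
Total: 1 + 4 + 3 = 8.

8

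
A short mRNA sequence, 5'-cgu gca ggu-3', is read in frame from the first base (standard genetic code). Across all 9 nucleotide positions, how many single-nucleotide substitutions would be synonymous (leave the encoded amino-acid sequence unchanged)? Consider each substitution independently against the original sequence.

Codon 1 (CGU, Arg): 3 synonymous substitutions.
Codon 2 (GCA, Ala): 3 synonymous substitutions.
Codon 3 (GGU, Gly): 3 synonymous substitutions.
Total: 3 + 3 + 3 = 9.

9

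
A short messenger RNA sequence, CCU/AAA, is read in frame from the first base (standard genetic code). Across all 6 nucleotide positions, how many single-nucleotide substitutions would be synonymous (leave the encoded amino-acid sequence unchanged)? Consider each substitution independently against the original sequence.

Codon 1 (CCU, Pro): 3 synonymous substitutions.
Codon 2 (AAA, Lys): 1 synonymous substitution.
Total: 3 + 1 = 4.

4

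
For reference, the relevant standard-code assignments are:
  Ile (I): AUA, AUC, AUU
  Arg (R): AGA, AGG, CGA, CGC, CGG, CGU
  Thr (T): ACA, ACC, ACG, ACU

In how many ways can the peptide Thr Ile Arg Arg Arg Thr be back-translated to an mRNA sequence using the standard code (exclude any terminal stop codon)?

Thr: 4 codons.
Ile: 3 codons.
Arg: 6 codons.
Arg: 6 codons.
Arg: 6 codons.
Thr: 4 codons.
4 × 3 × 6 × 6 × 6 × 4 = 10368.

10368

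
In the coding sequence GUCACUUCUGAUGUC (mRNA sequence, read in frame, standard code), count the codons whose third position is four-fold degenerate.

4

Codon 1 GUC (Val): third position 4-fold.
Codon 2 ACU (Thr): third position 4-fold.
Codon 3 UCU (Ser): third position 4-fold.
Codon 4 GAU (Asp): third position 2-fold.
Codon 5 GUC (Val): third position 4-fold.
Four-fold degenerate third positions: 4.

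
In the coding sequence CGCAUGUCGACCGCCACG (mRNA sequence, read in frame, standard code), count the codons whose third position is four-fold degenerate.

5

Codon 1 CGC (Arg): third position 4-fold.
Codon 2 AUG (Met): third position 1-fold.
Codon 3 UCG (Ser): third position 4-fold.
Codon 4 ACC (Thr): third position 4-fold.
Codon 5 GCC (Ala): third position 4-fold.
Codon 6 ACG (Thr): third position 4-fold.
Four-fold degenerate third positions: 5.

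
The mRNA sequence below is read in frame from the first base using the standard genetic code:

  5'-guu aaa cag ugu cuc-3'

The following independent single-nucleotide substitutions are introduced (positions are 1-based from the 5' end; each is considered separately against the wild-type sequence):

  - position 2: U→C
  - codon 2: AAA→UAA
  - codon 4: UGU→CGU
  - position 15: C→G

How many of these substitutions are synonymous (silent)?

Codon 1: GUU (Val) → GCU (Ala) — missense.
Codon 2: AAA (Lys) → UAA (Stop) — nonsense.
Codon 4: UGU (Cys) → CGU (Arg) — missense.
Codon 5: CUC (Leu) → CUG (Leu) — synonymous.
Synonymous: 1 of 4.

1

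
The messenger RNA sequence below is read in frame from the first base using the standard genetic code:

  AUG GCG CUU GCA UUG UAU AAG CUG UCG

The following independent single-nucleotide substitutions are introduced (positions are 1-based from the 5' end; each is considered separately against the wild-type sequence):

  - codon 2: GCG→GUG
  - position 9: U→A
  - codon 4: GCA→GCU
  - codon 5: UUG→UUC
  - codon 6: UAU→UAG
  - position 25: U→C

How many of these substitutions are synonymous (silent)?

2

Codon 2: GCG (Ala) → GUG (Val) — missense.
Codon 3: CUU (Leu) → CUA (Leu) — synonymous.
Codon 4: GCA (Ala) → GCU (Ala) — synonymous.
Codon 5: UUG (Leu) → UUC (Phe) — missense.
Codon 6: UAU (Tyr) → UAG (Stop) — nonsense.
Codon 9: UCG (Ser) → CCG (Pro) — missense.
Synonymous: 2 of 6.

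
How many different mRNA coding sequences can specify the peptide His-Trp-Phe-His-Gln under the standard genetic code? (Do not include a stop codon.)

His: 2 codons.
Trp: 1 codon.
Phe: 2 codons.
His: 2 codons.
Gln: 2 codons.
2 × 1 × 2 × 2 × 2 = 16.

16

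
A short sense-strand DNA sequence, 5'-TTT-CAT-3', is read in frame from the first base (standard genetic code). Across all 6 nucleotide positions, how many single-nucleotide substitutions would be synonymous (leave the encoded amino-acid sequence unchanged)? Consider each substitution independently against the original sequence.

2

Codon 1 (TTT, Phe): 1 synonymous substitution.
Codon 2 (CAT, His): 1 synonymous substitution.
Total: 1 + 1 = 2.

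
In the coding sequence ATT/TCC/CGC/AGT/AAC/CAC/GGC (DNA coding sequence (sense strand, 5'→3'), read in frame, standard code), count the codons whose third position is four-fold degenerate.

3

Codon 1 ATT (Ile): third position 3-fold.
Codon 2 TCC (Ser): third position 4-fold.
Codon 3 CGC (Arg): third position 4-fold.
Codon 4 AGT (Ser): third position 2-fold.
Codon 5 AAC (Asn): third position 2-fold.
Codon 6 CAC (His): third position 2-fold.
Codon 7 GGC (Gly): third position 4-fold.
Four-fold degenerate third positions: 3.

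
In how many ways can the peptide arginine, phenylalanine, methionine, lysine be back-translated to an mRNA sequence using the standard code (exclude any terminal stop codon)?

24

Arg: 6 codons.
Phe: 2 codons.
Met: 1 codon.
Lys: 2 codons.
6 × 2 × 1 × 2 = 24.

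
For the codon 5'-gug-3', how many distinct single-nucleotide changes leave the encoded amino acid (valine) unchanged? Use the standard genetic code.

3

Position 1: none → 0 synonymous.
Position 2: none → 0 synonymous.
Position 3: GUU, GUC, GUA → 3 synonymous.
Total: 0 + 0 + 3 = 3.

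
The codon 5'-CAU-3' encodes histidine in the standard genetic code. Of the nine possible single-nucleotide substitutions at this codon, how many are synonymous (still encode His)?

Position 1: none → 0 synonymous.
Position 2: none → 0 synonymous.
Position 3: CAC → 1 synonymous.
Total: 0 + 0 + 1 = 1.

1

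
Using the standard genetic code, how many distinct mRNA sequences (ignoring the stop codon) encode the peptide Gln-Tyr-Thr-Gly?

Gln: 2 codons.
Tyr: 2 codons.
Thr: 4 codons.
Gly: 4 codons.
2 × 2 × 4 × 4 = 64.

64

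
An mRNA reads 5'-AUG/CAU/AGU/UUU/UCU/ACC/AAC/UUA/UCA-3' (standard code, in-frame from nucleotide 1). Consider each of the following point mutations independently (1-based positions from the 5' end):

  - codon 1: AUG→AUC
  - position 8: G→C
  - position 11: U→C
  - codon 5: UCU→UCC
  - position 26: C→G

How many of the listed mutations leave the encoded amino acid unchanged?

1

Codon 1: AUG (Met) → AUC (Ile) — missense.
Codon 3: AGU (Ser) → ACU (Thr) — missense.
Codon 4: UUU (Phe) → UCU (Ser) — missense.
Codon 5: UCU (Ser) → UCC (Ser) — synonymous.
Codon 9: UCA (Ser) → UGA (Stop) — nonsense.
Synonymous: 1 of 5.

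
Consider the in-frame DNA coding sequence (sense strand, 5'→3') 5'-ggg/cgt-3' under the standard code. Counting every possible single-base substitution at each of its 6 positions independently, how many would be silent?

Codon 1 (GGG, Gly): 3 synonymous substitutions.
Codon 2 (CGT, Arg): 3 synonymous substitutions.
Total: 3 + 3 = 6.

6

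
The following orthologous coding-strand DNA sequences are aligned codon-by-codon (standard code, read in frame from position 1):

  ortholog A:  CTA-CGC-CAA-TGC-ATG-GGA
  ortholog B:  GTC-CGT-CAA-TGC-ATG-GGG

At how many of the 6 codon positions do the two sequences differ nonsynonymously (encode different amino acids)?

Codon 1: CTA Leu / GTC Val — nonsynonymous.
Codon 2: CGC Arg / CGT Arg — synonymous.
Codon 3: CAA Gln / CAA Gln — identical.
Codon 4: TGC Cys / TGC Cys — identical.
Codon 5: ATG Met / ATG Met — identical.
Codon 6: GGA Gly / GGG Gly — synonymous.
Nonsynonymous differences: 1.

1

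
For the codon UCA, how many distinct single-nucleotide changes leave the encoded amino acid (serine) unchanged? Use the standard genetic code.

Position 1: none → 0 synonymous.
Position 2: none → 0 synonymous.
Position 3: UCU, UCC, UCG → 3 synonymous.
Total: 0 + 0 + 3 = 3.

3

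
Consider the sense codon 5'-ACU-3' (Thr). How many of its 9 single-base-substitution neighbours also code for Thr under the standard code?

Position 1: none → 0 synonymous.
Position 2: none → 0 synonymous.
Position 3: ACC, ACA, ACG → 3 synonymous.
Total: 0 + 0 + 3 = 3.

3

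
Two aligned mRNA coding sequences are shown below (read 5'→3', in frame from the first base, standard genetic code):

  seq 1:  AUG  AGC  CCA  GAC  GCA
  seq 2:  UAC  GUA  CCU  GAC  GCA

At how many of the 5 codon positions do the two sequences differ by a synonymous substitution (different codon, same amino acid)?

1

Codon 1: AUG Met / UAC Tyr — nonsynonymous.
Codon 2: AGC Ser / GUA Val — nonsynonymous.
Codon 3: CCA Pro / CCU Pro — synonymous.
Codon 4: GAC Asp / GAC Asp — identical.
Codon 5: GCA Ala / GCA Ala — identical.
Synonymous differences: 1.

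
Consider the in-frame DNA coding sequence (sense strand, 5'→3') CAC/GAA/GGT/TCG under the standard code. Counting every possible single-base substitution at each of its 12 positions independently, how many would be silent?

Codon 1 (CAC, His): 1 synonymous substitution.
Codon 2 (GAA, Glu): 1 synonymous substitution.
Codon 3 (GGT, Gly): 3 synonymous substitutions.
Codon 4 (TCG, Ser): 3 synonymous substitutions.
Total: 1 + 1 + 3 + 3 = 8.

8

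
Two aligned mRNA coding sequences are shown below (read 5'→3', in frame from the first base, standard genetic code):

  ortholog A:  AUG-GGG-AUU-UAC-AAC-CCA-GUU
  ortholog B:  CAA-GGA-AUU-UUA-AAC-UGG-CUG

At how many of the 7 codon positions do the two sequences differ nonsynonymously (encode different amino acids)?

4

Codon 1: AUG Met / CAA Gln — nonsynonymous.
Codon 2: GGG Gly / GGA Gly — synonymous.
Codon 3: AUU Ile / AUU Ile — identical.
Codon 4: UAC Tyr / UUA Leu — nonsynonymous.
Codon 5: AAC Asn / AAC Asn — identical.
Codon 6: CCA Pro / UGG Trp — nonsynonymous.
Codon 7: GUU Val / CUG Leu — nonsynonymous.
Nonsynonymous differences: 4.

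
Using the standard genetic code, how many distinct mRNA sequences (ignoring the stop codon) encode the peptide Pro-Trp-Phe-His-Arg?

96

Pro: 4 codons.
Trp: 1 codon.
Phe: 2 codons.
His: 2 codons.
Arg: 6 codons.
4 × 1 × 2 × 2 × 6 = 96.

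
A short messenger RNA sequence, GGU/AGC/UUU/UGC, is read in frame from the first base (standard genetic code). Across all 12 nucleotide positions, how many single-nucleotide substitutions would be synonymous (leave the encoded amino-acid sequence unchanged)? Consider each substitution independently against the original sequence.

6

Codon 1 (GGU, Gly): 3 synonymous substitutions.
Codon 2 (AGC, Ser): 1 synonymous substitution.
Codon 3 (UUU, Phe): 1 synonymous substitution.
Codon 4 (UGC, Cys): 1 synonymous substitution.
Total: 3 + 1 + 1 + 1 = 6.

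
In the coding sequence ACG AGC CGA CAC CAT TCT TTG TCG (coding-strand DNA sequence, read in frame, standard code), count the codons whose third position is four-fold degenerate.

Codon 1 ACG (Thr): third position 4-fold.
Codon 2 AGC (Ser): third position 2-fold.
Codon 3 CGA (Arg): third position 4-fold.
Codon 4 CAC (His): third position 2-fold.
Codon 5 CAT (His): third position 2-fold.
Codon 6 TCT (Ser): third position 4-fold.
Codon 7 TTG (Leu): third position 2-fold.
Codon 8 TCG (Ser): third position 4-fold.
Four-fold degenerate third positions: 4.

4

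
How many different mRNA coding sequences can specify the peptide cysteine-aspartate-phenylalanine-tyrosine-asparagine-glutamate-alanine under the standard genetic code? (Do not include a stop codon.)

Cys: 2 codons.
Asp: 2 codons.
Phe: 2 codons.
Tyr: 2 codons.
Asn: 2 codons.
Glu: 2 codons.
Ala: 4 codons.
2 × 2 × 2 × 2 × 2 × 2 × 4 = 256.

256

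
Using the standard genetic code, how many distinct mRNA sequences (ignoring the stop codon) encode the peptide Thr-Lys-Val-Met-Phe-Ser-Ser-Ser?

13824

Thr: 4 codons.
Lys: 2 codons.
Val: 4 codons.
Met: 1 codon.
Phe: 2 codons.
Ser: 6 codons.
Ser: 6 codons.
Ser: 6 codons.
4 × 2 × 4 × 1 × 2 × 6 × 6 × 6 = 13824.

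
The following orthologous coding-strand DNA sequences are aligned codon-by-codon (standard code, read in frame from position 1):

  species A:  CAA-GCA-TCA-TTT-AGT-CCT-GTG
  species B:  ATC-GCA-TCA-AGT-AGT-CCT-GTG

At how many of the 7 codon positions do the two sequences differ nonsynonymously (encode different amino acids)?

2

Codon 1: CAA Gln / ATC Ile — nonsynonymous.
Codon 2: GCA Ala / GCA Ala — identical.
Codon 3: TCA Ser / TCA Ser — identical.
Codon 4: TTT Phe / AGT Ser — nonsynonymous.
Codon 5: AGT Ser / AGT Ser — identical.
Codon 6: CCT Pro / CCT Pro — identical.
Codon 7: GTG Val / GTG Val — identical.
Nonsynonymous differences: 2.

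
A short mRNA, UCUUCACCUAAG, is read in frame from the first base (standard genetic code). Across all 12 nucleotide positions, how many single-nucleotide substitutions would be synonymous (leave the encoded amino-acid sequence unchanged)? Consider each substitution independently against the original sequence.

10

Codon 1 (UCU, Ser): 3 synonymous substitutions.
Codon 2 (UCA, Ser): 3 synonymous substitutions.
Codon 3 (CCU, Pro): 3 synonymous substitutions.
Codon 4 (AAG, Lys): 1 synonymous substitution.
Total: 3 + 3 + 3 + 1 = 10.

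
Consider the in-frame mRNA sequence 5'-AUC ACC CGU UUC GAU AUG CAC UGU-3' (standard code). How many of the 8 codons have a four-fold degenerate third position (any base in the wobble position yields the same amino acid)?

Codon 1 AUC (Ile): third position 3-fold.
Codon 2 ACC (Thr): third position 4-fold.
Codon 3 CGU (Arg): third position 4-fold.
Codon 4 UUC (Phe): third position 2-fold.
Codon 5 GAU (Asp): third position 2-fold.
Codon 6 AUG (Met): third position 1-fold.
Codon 7 CAC (His): third position 2-fold.
Codon 8 UGU (Cys): third position 2-fold.
Four-fold degenerate third positions: 2.

2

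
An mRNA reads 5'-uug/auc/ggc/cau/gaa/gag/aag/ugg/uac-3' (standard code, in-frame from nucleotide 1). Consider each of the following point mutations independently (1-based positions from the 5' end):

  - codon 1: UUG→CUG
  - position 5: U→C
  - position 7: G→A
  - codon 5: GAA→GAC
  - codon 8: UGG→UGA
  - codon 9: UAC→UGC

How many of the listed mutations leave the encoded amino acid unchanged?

1

Codon 1: UUG (Leu) → CUG (Leu) — synonymous.
Codon 2: AUC (Ile) → ACC (Thr) — missense.
Codon 3: GGC (Gly) → AGC (Ser) — missense.
Codon 5: GAA (Glu) → GAC (Asp) — missense.
Codon 8: UGG (Trp) → UGA (Stop) — nonsense.
Codon 9: UAC (Tyr) → UGC (Cys) — missense.
Synonymous: 1 of 6.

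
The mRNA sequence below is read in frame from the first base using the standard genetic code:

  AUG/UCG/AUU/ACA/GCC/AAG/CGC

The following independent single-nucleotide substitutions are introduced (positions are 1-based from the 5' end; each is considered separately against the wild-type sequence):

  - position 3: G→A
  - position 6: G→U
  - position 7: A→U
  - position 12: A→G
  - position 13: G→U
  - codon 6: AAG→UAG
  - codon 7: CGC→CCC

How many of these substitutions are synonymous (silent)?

2

Codon 1: AUG (Met) → AUA (Ile) — missense.
Codon 2: UCG (Ser) → UCU (Ser) — synonymous.
Codon 3: AUU (Ile) → UUU (Phe) — missense.
Codon 4: ACA (Thr) → ACG (Thr) — synonymous.
Codon 5: GCC (Ala) → UCC (Ser) — missense.
Codon 6: AAG (Lys) → UAG (Stop) — nonsense.
Codon 7: CGC (Arg) → CCC (Pro) — missense.
Synonymous: 2 of 7.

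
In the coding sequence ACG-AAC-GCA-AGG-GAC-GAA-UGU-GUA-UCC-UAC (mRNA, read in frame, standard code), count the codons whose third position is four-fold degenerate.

4

Codon 1 ACG (Thr): third position 4-fold.
Codon 2 AAC (Asn): third position 2-fold.
Codon 3 GCA (Ala): third position 4-fold.
Codon 4 AGG (Arg): third position 2-fold.
Codon 5 GAC (Asp): third position 2-fold.
Codon 6 GAA (Glu): third position 2-fold.
Codon 7 UGU (Cys): third position 2-fold.
Codon 8 GUA (Val): third position 4-fold.
Codon 9 UCC (Ser): third position 4-fold.
Codon 10 UAC (Tyr): third position 2-fold.
Four-fold degenerate third positions: 4.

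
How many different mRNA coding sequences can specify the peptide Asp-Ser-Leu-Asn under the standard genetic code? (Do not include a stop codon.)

Asp: 2 codons.
Ser: 6 codons.
Leu: 6 codons.
Asn: 2 codons.
2 × 6 × 6 × 2 = 144.

144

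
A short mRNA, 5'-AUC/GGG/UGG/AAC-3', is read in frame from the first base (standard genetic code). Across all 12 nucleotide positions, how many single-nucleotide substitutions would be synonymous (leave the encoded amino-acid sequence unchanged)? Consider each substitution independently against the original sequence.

6

Codon 1 (AUC, Ile): 2 synonymous substitutions.
Codon 2 (GGG, Gly): 3 synonymous substitutions.
Codon 3 (UGG, Trp): 0 synonymous substitutions.
Codon 4 (AAC, Asn): 1 synonymous substitution.
Total: 2 + 3 + 0 + 1 = 6.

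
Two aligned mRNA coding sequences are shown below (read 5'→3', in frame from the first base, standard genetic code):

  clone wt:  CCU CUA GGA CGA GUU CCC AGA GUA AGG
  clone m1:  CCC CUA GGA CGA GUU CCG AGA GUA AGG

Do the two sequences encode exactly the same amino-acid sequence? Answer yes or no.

Codon 1: CCU Pro / CCC Pro — synonymous.
Codon 2: CUA Leu / CUA Leu — identical.
Codon 3: GGA Gly / GGA Gly — identical.
Codon 4: CGA Arg / CGA Arg — identical.
Codon 5: GUU Val / GUU Val — identical.
Codon 6: CCC Pro / CCG Pro — synonymous.
Codon 7: AGA Arg / AGA Arg — identical.
Codon 8: GUA Val / GUA Val — identical.
Codon 9: AGG Arg / AGG Arg — identical.
Nonsynonymous differences: 0 → same protein.

yes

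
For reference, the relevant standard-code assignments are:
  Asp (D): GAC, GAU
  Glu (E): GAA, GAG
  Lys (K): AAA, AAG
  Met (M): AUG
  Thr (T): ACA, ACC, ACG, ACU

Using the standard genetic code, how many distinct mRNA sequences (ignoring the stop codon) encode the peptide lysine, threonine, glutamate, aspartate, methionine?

Lys: 2 codons.
Thr: 4 codons.
Glu: 2 codons.
Asp: 2 codons.
Met: 1 codon.
2 × 4 × 2 × 2 × 1 = 32.

32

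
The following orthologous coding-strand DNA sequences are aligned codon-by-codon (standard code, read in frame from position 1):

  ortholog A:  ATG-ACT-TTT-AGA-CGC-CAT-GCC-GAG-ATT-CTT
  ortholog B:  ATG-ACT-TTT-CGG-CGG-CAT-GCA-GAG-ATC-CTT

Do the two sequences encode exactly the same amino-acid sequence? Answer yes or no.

yes

Codon 1: ATG Met / ATG Met — identical.
Codon 2: ACT Thr / ACT Thr — identical.
Codon 3: TTT Phe / TTT Phe — identical.
Codon 4: AGA Arg / CGG Arg — synonymous.
Codon 5: CGC Arg / CGG Arg — synonymous.
Codon 6: CAT His / CAT His — identical.
Codon 7: GCC Ala / GCA Ala — synonymous.
Codon 8: GAG Glu / GAG Glu — identical.
Codon 9: ATT Ile / ATC Ile — synonymous.
Codon 10: CTT Leu / CTT Leu — identical.
Nonsynonymous differences: 0 → same protein.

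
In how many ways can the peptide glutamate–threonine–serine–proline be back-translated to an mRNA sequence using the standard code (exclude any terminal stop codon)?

192

Glu: 2 codons.
Thr: 4 codons.
Ser: 6 codons.
Pro: 4 codons.
2 × 4 × 6 × 4 = 192.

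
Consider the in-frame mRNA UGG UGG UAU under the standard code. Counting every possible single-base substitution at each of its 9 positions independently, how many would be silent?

Codon 1 (UGG, Trp): 0 synonymous substitutions.
Codon 2 (UGG, Trp): 0 synonymous substitutions.
Codon 3 (UAU, Tyr): 1 synonymous substitution.
Total: 0 + 0 + 1 = 1.

1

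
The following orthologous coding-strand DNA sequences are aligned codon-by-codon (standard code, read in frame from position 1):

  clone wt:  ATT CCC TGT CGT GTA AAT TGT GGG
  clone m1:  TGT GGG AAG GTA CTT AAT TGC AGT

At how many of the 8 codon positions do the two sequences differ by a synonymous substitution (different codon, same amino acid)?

1

Codon 1: ATT Ile / TGT Cys — nonsynonymous.
Codon 2: CCC Pro / GGG Gly — nonsynonymous.
Codon 3: TGT Cys / AAG Lys — nonsynonymous.
Codon 4: CGT Arg / GTA Val — nonsynonymous.
Codon 5: GTA Val / CTT Leu — nonsynonymous.
Codon 6: AAT Asn / AAT Asn — identical.
Codon 7: TGT Cys / TGC Cys — synonymous.
Codon 8: GGG Gly / AGT Ser — nonsynonymous.
Synonymous differences: 1.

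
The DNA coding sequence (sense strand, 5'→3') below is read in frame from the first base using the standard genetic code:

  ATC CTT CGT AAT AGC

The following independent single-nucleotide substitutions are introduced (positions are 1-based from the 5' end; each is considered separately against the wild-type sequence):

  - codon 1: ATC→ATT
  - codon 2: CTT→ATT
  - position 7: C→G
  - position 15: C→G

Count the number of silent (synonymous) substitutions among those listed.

1

Codon 1: ATC (Ile) → ATT (Ile) — synonymous.
Codon 2: CTT (Leu) → ATT (Ile) — missense.
Codon 3: CGT (Arg) → GGT (Gly) — missense.
Codon 5: AGC (Ser) → AGG (Arg) — missense.
Synonymous: 1 of 4.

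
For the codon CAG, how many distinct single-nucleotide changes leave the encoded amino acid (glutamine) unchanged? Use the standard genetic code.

1

Position 1: none → 0 synonymous.
Position 2: none → 0 synonymous.
Position 3: CAA → 1 synonymous.
Total: 0 + 0 + 1 = 1.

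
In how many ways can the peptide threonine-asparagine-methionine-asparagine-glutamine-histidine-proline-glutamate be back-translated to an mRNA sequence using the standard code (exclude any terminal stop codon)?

Thr: 4 codons.
Asn: 2 codons.
Met: 1 codon.
Asn: 2 codons.
Gln: 2 codons.
His: 2 codons.
Pro: 4 codons.
Glu: 2 codons.
4 × 2 × 1 × 2 × 2 × 2 × 4 × 2 = 512.

512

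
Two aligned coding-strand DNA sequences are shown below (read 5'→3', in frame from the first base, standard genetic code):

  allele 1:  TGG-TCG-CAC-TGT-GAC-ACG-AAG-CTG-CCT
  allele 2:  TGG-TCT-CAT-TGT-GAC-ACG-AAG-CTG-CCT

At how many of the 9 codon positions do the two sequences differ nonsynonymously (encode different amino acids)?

Codon 1: TGG Trp / TGG Trp — identical.
Codon 2: TCG Ser / TCT Ser — synonymous.
Codon 3: CAC His / CAT His — synonymous.
Codon 4: TGT Cys / TGT Cys — identical.
Codon 5: GAC Asp / GAC Asp — identical.
Codon 6: ACG Thr / ACG Thr — identical.
Codon 7: AAG Lys / AAG Lys — identical.
Codon 8: CTG Leu / CTG Leu — identical.
Codon 9: CCT Pro / CCT Pro — identical.
Nonsynonymous differences: 0.

0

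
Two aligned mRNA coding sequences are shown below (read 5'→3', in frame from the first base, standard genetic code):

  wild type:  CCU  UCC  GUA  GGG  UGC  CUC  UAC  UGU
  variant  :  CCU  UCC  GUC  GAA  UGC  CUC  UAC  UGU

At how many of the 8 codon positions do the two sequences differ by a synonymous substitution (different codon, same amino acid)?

1

Codon 1: CCU Pro / CCU Pro — identical.
Codon 2: UCC Ser / UCC Ser — identical.
Codon 3: GUA Val / GUC Val — synonymous.
Codon 4: GGG Gly / GAA Glu — nonsynonymous.
Codon 5: UGC Cys / UGC Cys — identical.
Codon 6: CUC Leu / CUC Leu — identical.
Codon 7: UAC Tyr / UAC Tyr — identical.
Codon 8: UGU Cys / UGU Cys — identical.
Synonymous differences: 1.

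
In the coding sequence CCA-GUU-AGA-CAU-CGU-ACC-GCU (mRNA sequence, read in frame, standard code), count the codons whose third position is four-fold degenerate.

5

Codon 1 CCA (Pro): third position 4-fold.
Codon 2 GUU (Val): third position 4-fold.
Codon 3 AGA (Arg): third position 2-fold.
Codon 4 CAU (His): third position 2-fold.
Codon 5 CGU (Arg): third position 4-fold.
Codon 6 ACC (Thr): third position 4-fold.
Codon 7 GCU (Ala): third position 4-fold.
Four-fold degenerate third positions: 5.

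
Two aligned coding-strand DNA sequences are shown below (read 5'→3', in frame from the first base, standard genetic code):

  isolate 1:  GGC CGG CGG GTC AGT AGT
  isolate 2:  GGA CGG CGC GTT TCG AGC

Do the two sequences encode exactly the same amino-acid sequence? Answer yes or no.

yes

Codon 1: GGC Gly / GGA Gly — synonymous.
Codon 2: CGG Arg / CGG Arg — identical.
Codon 3: CGG Arg / CGC Arg — synonymous.
Codon 4: GTC Val / GTT Val — synonymous.
Codon 5: AGT Ser / TCG Ser — synonymous.
Codon 6: AGT Ser / AGC Ser — synonymous.
Nonsynonymous differences: 0 → same protein.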